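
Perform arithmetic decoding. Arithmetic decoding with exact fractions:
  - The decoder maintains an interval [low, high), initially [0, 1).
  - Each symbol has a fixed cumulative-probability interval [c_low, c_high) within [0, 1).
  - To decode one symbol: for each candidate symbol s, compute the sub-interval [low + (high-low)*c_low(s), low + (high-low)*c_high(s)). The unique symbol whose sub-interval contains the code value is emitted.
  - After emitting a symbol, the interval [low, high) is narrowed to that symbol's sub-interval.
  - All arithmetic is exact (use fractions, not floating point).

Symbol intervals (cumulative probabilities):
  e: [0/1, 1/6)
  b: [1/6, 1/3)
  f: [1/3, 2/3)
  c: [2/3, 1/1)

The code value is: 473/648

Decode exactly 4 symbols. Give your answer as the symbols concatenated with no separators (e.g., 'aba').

Step 1: interval [0/1, 1/1), width = 1/1 - 0/1 = 1/1
  'e': [0/1 + 1/1*0/1, 0/1 + 1/1*1/6) = [0/1, 1/6)
  'b': [0/1 + 1/1*1/6, 0/1 + 1/1*1/3) = [1/6, 1/3)
  'f': [0/1 + 1/1*1/3, 0/1 + 1/1*2/3) = [1/3, 2/3)
  'c': [0/1 + 1/1*2/3, 0/1 + 1/1*1/1) = [2/3, 1/1) <- contains code 473/648
  emit 'c', narrow to [2/3, 1/1)
Step 2: interval [2/3, 1/1), width = 1/1 - 2/3 = 1/3
  'e': [2/3 + 1/3*0/1, 2/3 + 1/3*1/6) = [2/3, 13/18)
  'b': [2/3 + 1/3*1/6, 2/3 + 1/3*1/3) = [13/18, 7/9) <- contains code 473/648
  'f': [2/3 + 1/3*1/3, 2/3 + 1/3*2/3) = [7/9, 8/9)
  'c': [2/3 + 1/3*2/3, 2/3 + 1/3*1/1) = [8/9, 1/1)
  emit 'b', narrow to [13/18, 7/9)
Step 3: interval [13/18, 7/9), width = 7/9 - 13/18 = 1/18
  'e': [13/18 + 1/18*0/1, 13/18 + 1/18*1/6) = [13/18, 79/108) <- contains code 473/648
  'b': [13/18 + 1/18*1/6, 13/18 + 1/18*1/3) = [79/108, 20/27)
  'f': [13/18 + 1/18*1/3, 13/18 + 1/18*2/3) = [20/27, 41/54)
  'c': [13/18 + 1/18*2/3, 13/18 + 1/18*1/1) = [41/54, 7/9)
  emit 'e', narrow to [13/18, 79/108)
Step 4: interval [13/18, 79/108), width = 79/108 - 13/18 = 1/108
  'e': [13/18 + 1/108*0/1, 13/18 + 1/108*1/6) = [13/18, 469/648)
  'b': [13/18 + 1/108*1/6, 13/18 + 1/108*1/3) = [469/648, 235/324)
  'f': [13/18 + 1/108*1/3, 13/18 + 1/108*2/3) = [235/324, 59/81)
  'c': [13/18 + 1/108*2/3, 13/18 + 1/108*1/1) = [59/81, 79/108) <- contains code 473/648
  emit 'c', narrow to [59/81, 79/108)

Answer: cbec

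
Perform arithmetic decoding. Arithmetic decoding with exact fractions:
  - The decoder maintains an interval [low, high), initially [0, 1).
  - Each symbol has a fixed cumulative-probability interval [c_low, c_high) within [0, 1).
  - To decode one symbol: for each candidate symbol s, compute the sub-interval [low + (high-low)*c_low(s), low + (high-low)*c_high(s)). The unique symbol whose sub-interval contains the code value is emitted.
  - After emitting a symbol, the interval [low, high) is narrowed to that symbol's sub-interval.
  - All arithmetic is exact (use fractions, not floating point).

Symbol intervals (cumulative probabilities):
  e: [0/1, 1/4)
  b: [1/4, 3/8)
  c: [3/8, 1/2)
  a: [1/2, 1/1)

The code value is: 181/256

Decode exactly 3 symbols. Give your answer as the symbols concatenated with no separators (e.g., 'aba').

Answer: acb

Derivation:
Step 1: interval [0/1, 1/1), width = 1/1 - 0/1 = 1/1
  'e': [0/1 + 1/1*0/1, 0/1 + 1/1*1/4) = [0/1, 1/4)
  'b': [0/1 + 1/1*1/4, 0/1 + 1/1*3/8) = [1/4, 3/8)
  'c': [0/1 + 1/1*3/8, 0/1 + 1/1*1/2) = [3/8, 1/2)
  'a': [0/1 + 1/1*1/2, 0/1 + 1/1*1/1) = [1/2, 1/1) <- contains code 181/256
  emit 'a', narrow to [1/2, 1/1)
Step 2: interval [1/2, 1/1), width = 1/1 - 1/2 = 1/2
  'e': [1/2 + 1/2*0/1, 1/2 + 1/2*1/4) = [1/2, 5/8)
  'b': [1/2 + 1/2*1/4, 1/2 + 1/2*3/8) = [5/8, 11/16)
  'c': [1/2 + 1/2*3/8, 1/2 + 1/2*1/2) = [11/16, 3/4) <- contains code 181/256
  'a': [1/2 + 1/2*1/2, 1/2 + 1/2*1/1) = [3/4, 1/1)
  emit 'c', narrow to [11/16, 3/4)
Step 3: interval [11/16, 3/4), width = 3/4 - 11/16 = 1/16
  'e': [11/16 + 1/16*0/1, 11/16 + 1/16*1/4) = [11/16, 45/64)
  'b': [11/16 + 1/16*1/4, 11/16 + 1/16*3/8) = [45/64, 91/128) <- contains code 181/256
  'c': [11/16 + 1/16*3/8, 11/16 + 1/16*1/2) = [91/128, 23/32)
  'a': [11/16 + 1/16*1/2, 11/16 + 1/16*1/1) = [23/32, 3/4)
  emit 'b', narrow to [45/64, 91/128)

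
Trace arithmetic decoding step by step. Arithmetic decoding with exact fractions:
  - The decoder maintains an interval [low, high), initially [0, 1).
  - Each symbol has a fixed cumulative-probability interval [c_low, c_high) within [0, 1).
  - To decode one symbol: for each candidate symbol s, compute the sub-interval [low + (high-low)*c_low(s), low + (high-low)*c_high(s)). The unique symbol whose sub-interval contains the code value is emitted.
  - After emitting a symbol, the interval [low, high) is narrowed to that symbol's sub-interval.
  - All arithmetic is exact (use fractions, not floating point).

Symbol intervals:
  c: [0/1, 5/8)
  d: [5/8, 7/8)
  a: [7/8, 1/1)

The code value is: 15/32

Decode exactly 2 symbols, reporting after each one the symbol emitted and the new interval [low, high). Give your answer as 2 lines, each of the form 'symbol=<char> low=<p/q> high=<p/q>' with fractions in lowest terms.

Step 1: interval [0/1, 1/1), width = 1/1 - 0/1 = 1/1
  'c': [0/1 + 1/1*0/1, 0/1 + 1/1*5/8) = [0/1, 5/8) <- contains code 15/32
  'd': [0/1 + 1/1*5/8, 0/1 + 1/1*7/8) = [5/8, 7/8)
  'a': [0/1 + 1/1*7/8, 0/1 + 1/1*1/1) = [7/8, 1/1)
  emit 'c', narrow to [0/1, 5/8)
Step 2: interval [0/1, 5/8), width = 5/8 - 0/1 = 5/8
  'c': [0/1 + 5/8*0/1, 0/1 + 5/8*5/8) = [0/1, 25/64)
  'd': [0/1 + 5/8*5/8, 0/1 + 5/8*7/8) = [25/64, 35/64) <- contains code 15/32
  'a': [0/1 + 5/8*7/8, 0/1 + 5/8*1/1) = [35/64, 5/8)
  emit 'd', narrow to [25/64, 35/64)

Answer: symbol=c low=0/1 high=5/8
symbol=d low=25/64 high=35/64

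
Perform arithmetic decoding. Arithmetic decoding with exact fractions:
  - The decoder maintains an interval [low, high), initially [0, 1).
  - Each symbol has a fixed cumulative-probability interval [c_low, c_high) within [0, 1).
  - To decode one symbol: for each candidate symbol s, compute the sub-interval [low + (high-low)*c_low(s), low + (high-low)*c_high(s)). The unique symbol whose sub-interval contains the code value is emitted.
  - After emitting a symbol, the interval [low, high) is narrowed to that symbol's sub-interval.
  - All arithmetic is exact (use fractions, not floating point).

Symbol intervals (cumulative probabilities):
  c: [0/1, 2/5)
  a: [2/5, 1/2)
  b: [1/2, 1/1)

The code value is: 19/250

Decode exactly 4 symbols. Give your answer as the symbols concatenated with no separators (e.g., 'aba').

Answer: ccab

Derivation:
Step 1: interval [0/1, 1/1), width = 1/1 - 0/1 = 1/1
  'c': [0/1 + 1/1*0/1, 0/1 + 1/1*2/5) = [0/1, 2/5) <- contains code 19/250
  'a': [0/1 + 1/1*2/5, 0/1 + 1/1*1/2) = [2/5, 1/2)
  'b': [0/1 + 1/1*1/2, 0/1 + 1/1*1/1) = [1/2, 1/1)
  emit 'c', narrow to [0/1, 2/5)
Step 2: interval [0/1, 2/5), width = 2/5 - 0/1 = 2/5
  'c': [0/1 + 2/5*0/1, 0/1 + 2/5*2/5) = [0/1, 4/25) <- contains code 19/250
  'a': [0/1 + 2/5*2/5, 0/1 + 2/5*1/2) = [4/25, 1/5)
  'b': [0/1 + 2/5*1/2, 0/1 + 2/5*1/1) = [1/5, 2/5)
  emit 'c', narrow to [0/1, 4/25)
Step 3: interval [0/1, 4/25), width = 4/25 - 0/1 = 4/25
  'c': [0/1 + 4/25*0/1, 0/1 + 4/25*2/5) = [0/1, 8/125)
  'a': [0/1 + 4/25*2/5, 0/1 + 4/25*1/2) = [8/125, 2/25) <- contains code 19/250
  'b': [0/1 + 4/25*1/2, 0/1 + 4/25*1/1) = [2/25, 4/25)
  emit 'a', narrow to [8/125, 2/25)
Step 4: interval [8/125, 2/25), width = 2/25 - 8/125 = 2/125
  'c': [8/125 + 2/125*0/1, 8/125 + 2/125*2/5) = [8/125, 44/625)
  'a': [8/125 + 2/125*2/5, 8/125 + 2/125*1/2) = [44/625, 9/125)
  'b': [8/125 + 2/125*1/2, 8/125 + 2/125*1/1) = [9/125, 2/25) <- contains code 19/250
  emit 'b', narrow to [9/125, 2/25)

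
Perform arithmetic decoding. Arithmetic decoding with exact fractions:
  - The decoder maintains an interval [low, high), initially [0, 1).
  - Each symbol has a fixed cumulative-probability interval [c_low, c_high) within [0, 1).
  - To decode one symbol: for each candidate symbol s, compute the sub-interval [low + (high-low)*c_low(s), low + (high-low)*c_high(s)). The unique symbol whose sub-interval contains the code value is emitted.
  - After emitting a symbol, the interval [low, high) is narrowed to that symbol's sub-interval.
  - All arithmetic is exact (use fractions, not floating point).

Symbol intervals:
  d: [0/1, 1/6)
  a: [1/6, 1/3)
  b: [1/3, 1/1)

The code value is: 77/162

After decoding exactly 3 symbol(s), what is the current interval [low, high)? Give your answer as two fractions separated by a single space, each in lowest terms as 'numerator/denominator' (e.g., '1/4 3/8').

Answer: 25/54 13/27

Derivation:
Step 1: interval [0/1, 1/1), width = 1/1 - 0/1 = 1/1
  'd': [0/1 + 1/1*0/1, 0/1 + 1/1*1/6) = [0/1, 1/6)
  'a': [0/1 + 1/1*1/6, 0/1 + 1/1*1/3) = [1/6, 1/3)
  'b': [0/1 + 1/1*1/3, 0/1 + 1/1*1/1) = [1/3, 1/1) <- contains code 77/162
  emit 'b', narrow to [1/3, 1/1)
Step 2: interval [1/3, 1/1), width = 1/1 - 1/3 = 2/3
  'd': [1/3 + 2/3*0/1, 1/3 + 2/3*1/6) = [1/3, 4/9)
  'a': [1/3 + 2/3*1/6, 1/3 + 2/3*1/3) = [4/9, 5/9) <- contains code 77/162
  'b': [1/3 + 2/3*1/3, 1/3 + 2/3*1/1) = [5/9, 1/1)
  emit 'a', narrow to [4/9, 5/9)
Step 3: interval [4/9, 5/9), width = 5/9 - 4/9 = 1/9
  'd': [4/9 + 1/9*0/1, 4/9 + 1/9*1/6) = [4/9, 25/54)
  'a': [4/9 + 1/9*1/6, 4/9 + 1/9*1/3) = [25/54, 13/27) <- contains code 77/162
  'b': [4/9 + 1/9*1/3, 4/9 + 1/9*1/1) = [13/27, 5/9)
  emit 'a', narrow to [25/54, 13/27)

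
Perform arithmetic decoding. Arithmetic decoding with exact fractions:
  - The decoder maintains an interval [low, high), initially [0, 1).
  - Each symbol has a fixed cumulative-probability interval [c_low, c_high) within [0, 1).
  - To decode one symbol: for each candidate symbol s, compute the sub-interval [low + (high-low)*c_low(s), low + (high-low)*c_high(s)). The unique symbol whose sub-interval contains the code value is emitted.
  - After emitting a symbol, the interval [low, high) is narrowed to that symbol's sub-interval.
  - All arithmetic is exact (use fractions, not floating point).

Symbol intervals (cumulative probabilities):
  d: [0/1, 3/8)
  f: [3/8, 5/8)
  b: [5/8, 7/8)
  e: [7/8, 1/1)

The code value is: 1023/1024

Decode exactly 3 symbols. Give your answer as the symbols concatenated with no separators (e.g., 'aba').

Step 1: interval [0/1, 1/1), width = 1/1 - 0/1 = 1/1
  'd': [0/1 + 1/1*0/1, 0/1 + 1/1*3/8) = [0/1, 3/8)
  'f': [0/1 + 1/1*3/8, 0/1 + 1/1*5/8) = [3/8, 5/8)
  'b': [0/1 + 1/1*5/8, 0/1 + 1/1*7/8) = [5/8, 7/8)
  'e': [0/1 + 1/1*7/8, 0/1 + 1/1*1/1) = [7/8, 1/1) <- contains code 1023/1024
  emit 'e', narrow to [7/8, 1/1)
Step 2: interval [7/8, 1/1), width = 1/1 - 7/8 = 1/8
  'd': [7/8 + 1/8*0/1, 7/8 + 1/8*3/8) = [7/8, 59/64)
  'f': [7/8 + 1/8*3/8, 7/8 + 1/8*5/8) = [59/64, 61/64)
  'b': [7/8 + 1/8*5/8, 7/8 + 1/8*7/8) = [61/64, 63/64)
  'e': [7/8 + 1/8*7/8, 7/8 + 1/8*1/1) = [63/64, 1/1) <- contains code 1023/1024
  emit 'e', narrow to [63/64, 1/1)
Step 3: interval [63/64, 1/1), width = 1/1 - 63/64 = 1/64
  'd': [63/64 + 1/64*0/1, 63/64 + 1/64*3/8) = [63/64, 507/512)
  'f': [63/64 + 1/64*3/8, 63/64 + 1/64*5/8) = [507/512, 509/512)
  'b': [63/64 + 1/64*5/8, 63/64 + 1/64*7/8) = [509/512, 511/512)
  'e': [63/64 + 1/64*7/8, 63/64 + 1/64*1/1) = [511/512, 1/1) <- contains code 1023/1024
  emit 'e', narrow to [511/512, 1/1)

Answer: eee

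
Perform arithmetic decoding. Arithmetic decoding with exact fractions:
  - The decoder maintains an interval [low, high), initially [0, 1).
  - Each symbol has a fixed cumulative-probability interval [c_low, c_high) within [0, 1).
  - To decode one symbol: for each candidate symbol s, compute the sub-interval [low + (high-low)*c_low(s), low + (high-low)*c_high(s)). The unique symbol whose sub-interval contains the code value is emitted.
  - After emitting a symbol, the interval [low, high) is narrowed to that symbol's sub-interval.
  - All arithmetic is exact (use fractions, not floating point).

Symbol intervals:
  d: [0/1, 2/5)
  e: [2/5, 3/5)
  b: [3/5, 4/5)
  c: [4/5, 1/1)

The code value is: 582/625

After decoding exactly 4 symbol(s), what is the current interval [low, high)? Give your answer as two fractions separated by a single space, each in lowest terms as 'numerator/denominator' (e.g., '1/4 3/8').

Step 1: interval [0/1, 1/1), width = 1/1 - 0/1 = 1/1
  'd': [0/1 + 1/1*0/1, 0/1 + 1/1*2/5) = [0/1, 2/5)
  'e': [0/1 + 1/1*2/5, 0/1 + 1/1*3/5) = [2/5, 3/5)
  'b': [0/1 + 1/1*3/5, 0/1 + 1/1*4/5) = [3/5, 4/5)
  'c': [0/1 + 1/1*4/5, 0/1 + 1/1*1/1) = [4/5, 1/1) <- contains code 582/625
  emit 'c', narrow to [4/5, 1/1)
Step 2: interval [4/5, 1/1), width = 1/1 - 4/5 = 1/5
  'd': [4/5 + 1/5*0/1, 4/5 + 1/5*2/5) = [4/5, 22/25)
  'e': [4/5 + 1/5*2/5, 4/5 + 1/5*3/5) = [22/25, 23/25)
  'b': [4/5 + 1/5*3/5, 4/5 + 1/5*4/5) = [23/25, 24/25) <- contains code 582/625
  'c': [4/5 + 1/5*4/5, 4/5 + 1/5*1/1) = [24/25, 1/1)
  emit 'b', narrow to [23/25, 24/25)
Step 3: interval [23/25, 24/25), width = 24/25 - 23/25 = 1/25
  'd': [23/25 + 1/25*0/1, 23/25 + 1/25*2/5) = [23/25, 117/125) <- contains code 582/625
  'e': [23/25 + 1/25*2/5, 23/25 + 1/25*3/5) = [117/125, 118/125)
  'b': [23/25 + 1/25*3/5, 23/25 + 1/25*4/5) = [118/125, 119/125)
  'c': [23/25 + 1/25*4/5, 23/25 + 1/25*1/1) = [119/125, 24/25)
  emit 'd', narrow to [23/25, 117/125)
Step 4: interval [23/25, 117/125), width = 117/125 - 23/25 = 2/125
  'd': [23/25 + 2/125*0/1, 23/25 + 2/125*2/5) = [23/25, 579/625)
  'e': [23/25 + 2/125*2/5, 23/25 + 2/125*3/5) = [579/625, 581/625)
  'b': [23/25 + 2/125*3/5, 23/25 + 2/125*4/5) = [581/625, 583/625) <- contains code 582/625
  'c': [23/25 + 2/125*4/5, 23/25 + 2/125*1/1) = [583/625, 117/125)
  emit 'b', narrow to [581/625, 583/625)

Answer: 581/625 583/625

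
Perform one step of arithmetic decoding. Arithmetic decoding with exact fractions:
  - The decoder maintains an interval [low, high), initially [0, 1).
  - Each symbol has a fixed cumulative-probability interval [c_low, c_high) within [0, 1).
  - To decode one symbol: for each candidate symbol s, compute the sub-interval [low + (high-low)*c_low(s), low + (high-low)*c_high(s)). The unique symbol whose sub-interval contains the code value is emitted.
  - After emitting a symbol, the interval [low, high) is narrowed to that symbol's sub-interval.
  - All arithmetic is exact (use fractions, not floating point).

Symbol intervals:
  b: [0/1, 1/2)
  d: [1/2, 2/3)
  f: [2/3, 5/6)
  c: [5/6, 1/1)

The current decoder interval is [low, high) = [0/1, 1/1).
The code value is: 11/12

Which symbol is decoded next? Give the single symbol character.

Interval width = high − low = 1/1 − 0/1 = 1/1
Scaled code = (code − low) / width = (11/12 − 0/1) / 1/1 = 11/12
  b: [0/1, 1/2) 
  d: [1/2, 2/3) 
  f: [2/3, 5/6) 
  c: [5/6, 1/1) ← scaled code falls here ✓

Answer: c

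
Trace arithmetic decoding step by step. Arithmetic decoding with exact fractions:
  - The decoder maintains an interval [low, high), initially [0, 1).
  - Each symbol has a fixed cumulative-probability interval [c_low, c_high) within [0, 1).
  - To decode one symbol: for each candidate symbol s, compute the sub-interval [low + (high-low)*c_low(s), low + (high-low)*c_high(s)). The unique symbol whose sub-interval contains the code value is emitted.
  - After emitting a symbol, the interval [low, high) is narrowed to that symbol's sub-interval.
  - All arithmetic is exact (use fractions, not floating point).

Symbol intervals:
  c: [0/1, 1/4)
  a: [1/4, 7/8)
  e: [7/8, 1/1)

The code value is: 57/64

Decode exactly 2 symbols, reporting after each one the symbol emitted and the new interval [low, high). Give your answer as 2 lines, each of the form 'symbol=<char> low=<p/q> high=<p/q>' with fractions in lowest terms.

Answer: symbol=e low=7/8 high=1/1
symbol=c low=7/8 high=29/32

Derivation:
Step 1: interval [0/1, 1/1), width = 1/1 - 0/1 = 1/1
  'c': [0/1 + 1/1*0/1, 0/1 + 1/1*1/4) = [0/1, 1/4)
  'a': [0/1 + 1/1*1/4, 0/1 + 1/1*7/8) = [1/4, 7/8)
  'e': [0/1 + 1/1*7/8, 0/1 + 1/1*1/1) = [7/8, 1/1) <- contains code 57/64
  emit 'e', narrow to [7/8, 1/1)
Step 2: interval [7/8, 1/1), width = 1/1 - 7/8 = 1/8
  'c': [7/8 + 1/8*0/1, 7/8 + 1/8*1/4) = [7/8, 29/32) <- contains code 57/64
  'a': [7/8 + 1/8*1/4, 7/8 + 1/8*7/8) = [29/32, 63/64)
  'e': [7/8 + 1/8*7/8, 7/8 + 1/8*1/1) = [63/64, 1/1)
  emit 'c', narrow to [7/8, 29/32)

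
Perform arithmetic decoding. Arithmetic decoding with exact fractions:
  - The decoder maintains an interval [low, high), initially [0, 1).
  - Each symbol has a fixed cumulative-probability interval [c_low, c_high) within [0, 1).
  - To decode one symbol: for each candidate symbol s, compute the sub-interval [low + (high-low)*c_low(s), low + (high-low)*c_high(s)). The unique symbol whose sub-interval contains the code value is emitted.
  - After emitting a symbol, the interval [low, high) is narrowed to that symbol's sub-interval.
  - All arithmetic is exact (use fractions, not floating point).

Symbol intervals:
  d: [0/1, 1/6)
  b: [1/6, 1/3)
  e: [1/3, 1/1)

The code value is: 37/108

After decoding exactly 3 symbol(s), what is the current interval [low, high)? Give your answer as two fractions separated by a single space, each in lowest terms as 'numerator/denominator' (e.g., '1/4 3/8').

Step 1: interval [0/1, 1/1), width = 1/1 - 0/1 = 1/1
  'd': [0/1 + 1/1*0/1, 0/1 + 1/1*1/6) = [0/1, 1/6)
  'b': [0/1 + 1/1*1/6, 0/1 + 1/1*1/3) = [1/6, 1/3)
  'e': [0/1 + 1/1*1/3, 0/1 + 1/1*1/1) = [1/3, 1/1) <- contains code 37/108
  emit 'e', narrow to [1/3, 1/1)
Step 2: interval [1/3, 1/1), width = 1/1 - 1/3 = 2/3
  'd': [1/3 + 2/3*0/1, 1/3 + 2/3*1/6) = [1/3, 4/9) <- contains code 37/108
  'b': [1/3 + 2/3*1/6, 1/3 + 2/3*1/3) = [4/9, 5/9)
  'e': [1/3 + 2/3*1/3, 1/3 + 2/3*1/1) = [5/9, 1/1)
  emit 'd', narrow to [1/3, 4/9)
Step 3: interval [1/3, 4/9), width = 4/9 - 1/3 = 1/9
  'd': [1/3 + 1/9*0/1, 1/3 + 1/9*1/6) = [1/3, 19/54) <- contains code 37/108
  'b': [1/3 + 1/9*1/6, 1/3 + 1/9*1/3) = [19/54, 10/27)
  'e': [1/3 + 1/9*1/3, 1/3 + 1/9*1/1) = [10/27, 4/9)
  emit 'd', narrow to [1/3, 19/54)

Answer: 1/3 19/54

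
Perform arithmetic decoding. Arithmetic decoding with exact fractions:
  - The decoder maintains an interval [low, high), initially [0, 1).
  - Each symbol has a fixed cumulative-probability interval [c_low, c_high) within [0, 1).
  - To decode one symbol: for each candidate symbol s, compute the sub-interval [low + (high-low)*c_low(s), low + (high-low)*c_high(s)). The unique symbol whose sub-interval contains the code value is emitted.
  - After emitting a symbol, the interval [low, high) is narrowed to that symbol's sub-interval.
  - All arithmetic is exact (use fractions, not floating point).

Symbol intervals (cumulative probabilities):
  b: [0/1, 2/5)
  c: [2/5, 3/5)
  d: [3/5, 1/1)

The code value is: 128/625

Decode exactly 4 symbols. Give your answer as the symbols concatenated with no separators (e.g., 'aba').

Step 1: interval [0/1, 1/1), width = 1/1 - 0/1 = 1/1
  'b': [0/1 + 1/1*0/1, 0/1 + 1/1*2/5) = [0/1, 2/5) <- contains code 128/625
  'c': [0/1 + 1/1*2/5, 0/1 + 1/1*3/5) = [2/5, 3/5)
  'd': [0/1 + 1/1*3/5, 0/1 + 1/1*1/1) = [3/5, 1/1)
  emit 'b', narrow to [0/1, 2/5)
Step 2: interval [0/1, 2/5), width = 2/5 - 0/1 = 2/5
  'b': [0/1 + 2/5*0/1, 0/1 + 2/5*2/5) = [0/1, 4/25)
  'c': [0/1 + 2/5*2/5, 0/1 + 2/5*3/5) = [4/25, 6/25) <- contains code 128/625
  'd': [0/1 + 2/5*3/5, 0/1 + 2/5*1/1) = [6/25, 2/5)
  emit 'c', narrow to [4/25, 6/25)
Step 3: interval [4/25, 6/25), width = 6/25 - 4/25 = 2/25
  'b': [4/25 + 2/25*0/1, 4/25 + 2/25*2/5) = [4/25, 24/125)
  'c': [4/25 + 2/25*2/5, 4/25 + 2/25*3/5) = [24/125, 26/125) <- contains code 128/625
  'd': [4/25 + 2/25*3/5, 4/25 + 2/25*1/1) = [26/125, 6/25)
  emit 'c', narrow to [24/125, 26/125)
Step 4: interval [24/125, 26/125), width = 26/125 - 24/125 = 2/125
  'b': [24/125 + 2/125*0/1, 24/125 + 2/125*2/5) = [24/125, 124/625)
  'c': [24/125 + 2/125*2/5, 24/125 + 2/125*3/5) = [124/625, 126/625)
  'd': [24/125 + 2/125*3/5, 24/125 + 2/125*1/1) = [126/625, 26/125) <- contains code 128/625
  emit 'd', narrow to [126/625, 26/125)

Answer: bccd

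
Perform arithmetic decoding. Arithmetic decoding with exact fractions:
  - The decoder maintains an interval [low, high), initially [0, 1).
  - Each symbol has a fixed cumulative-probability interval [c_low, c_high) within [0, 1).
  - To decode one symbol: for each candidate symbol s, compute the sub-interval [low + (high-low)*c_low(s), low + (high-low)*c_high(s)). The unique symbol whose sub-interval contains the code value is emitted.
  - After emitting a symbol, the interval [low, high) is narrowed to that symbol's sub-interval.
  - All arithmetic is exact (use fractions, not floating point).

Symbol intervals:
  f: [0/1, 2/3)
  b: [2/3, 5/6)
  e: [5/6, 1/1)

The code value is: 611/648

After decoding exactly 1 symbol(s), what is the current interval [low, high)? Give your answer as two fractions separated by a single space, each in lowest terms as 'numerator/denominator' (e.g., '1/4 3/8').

Answer: 5/6 1/1

Derivation:
Step 1: interval [0/1, 1/1), width = 1/1 - 0/1 = 1/1
  'f': [0/1 + 1/1*0/1, 0/1 + 1/1*2/3) = [0/1, 2/3)
  'b': [0/1 + 1/1*2/3, 0/1 + 1/1*5/6) = [2/3, 5/6)
  'e': [0/1 + 1/1*5/6, 0/1 + 1/1*1/1) = [5/6, 1/1) <- contains code 611/648
  emit 'e', narrow to [5/6, 1/1)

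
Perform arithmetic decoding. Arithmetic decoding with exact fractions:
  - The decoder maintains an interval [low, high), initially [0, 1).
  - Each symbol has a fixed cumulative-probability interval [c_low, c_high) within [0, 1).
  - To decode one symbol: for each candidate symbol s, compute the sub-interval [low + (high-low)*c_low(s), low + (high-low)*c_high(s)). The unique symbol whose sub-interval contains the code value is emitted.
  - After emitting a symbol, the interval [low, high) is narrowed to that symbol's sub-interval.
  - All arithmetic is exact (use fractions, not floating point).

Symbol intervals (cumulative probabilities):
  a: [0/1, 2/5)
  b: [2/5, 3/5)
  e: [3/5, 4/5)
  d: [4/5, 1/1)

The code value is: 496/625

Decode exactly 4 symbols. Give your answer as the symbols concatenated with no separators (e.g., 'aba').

Answer: edda

Derivation:
Step 1: interval [0/1, 1/1), width = 1/1 - 0/1 = 1/1
  'a': [0/1 + 1/1*0/1, 0/1 + 1/1*2/5) = [0/1, 2/5)
  'b': [0/1 + 1/1*2/5, 0/1 + 1/1*3/5) = [2/5, 3/5)
  'e': [0/1 + 1/1*3/5, 0/1 + 1/1*4/5) = [3/5, 4/5) <- contains code 496/625
  'd': [0/1 + 1/1*4/5, 0/1 + 1/1*1/1) = [4/5, 1/1)
  emit 'e', narrow to [3/5, 4/5)
Step 2: interval [3/5, 4/5), width = 4/5 - 3/5 = 1/5
  'a': [3/5 + 1/5*0/1, 3/5 + 1/5*2/5) = [3/5, 17/25)
  'b': [3/5 + 1/5*2/5, 3/5 + 1/5*3/5) = [17/25, 18/25)
  'e': [3/5 + 1/5*3/5, 3/5 + 1/5*4/5) = [18/25, 19/25)
  'd': [3/5 + 1/5*4/5, 3/5 + 1/5*1/1) = [19/25, 4/5) <- contains code 496/625
  emit 'd', narrow to [19/25, 4/5)
Step 3: interval [19/25, 4/5), width = 4/5 - 19/25 = 1/25
  'a': [19/25 + 1/25*0/1, 19/25 + 1/25*2/5) = [19/25, 97/125)
  'b': [19/25 + 1/25*2/5, 19/25 + 1/25*3/5) = [97/125, 98/125)
  'e': [19/25 + 1/25*3/5, 19/25 + 1/25*4/5) = [98/125, 99/125)
  'd': [19/25 + 1/25*4/5, 19/25 + 1/25*1/1) = [99/125, 4/5) <- contains code 496/625
  emit 'd', narrow to [99/125, 4/5)
Step 4: interval [99/125, 4/5), width = 4/5 - 99/125 = 1/125
  'a': [99/125 + 1/125*0/1, 99/125 + 1/125*2/5) = [99/125, 497/625) <- contains code 496/625
  'b': [99/125 + 1/125*2/5, 99/125 + 1/125*3/5) = [497/625, 498/625)
  'e': [99/125 + 1/125*3/5, 99/125 + 1/125*4/5) = [498/625, 499/625)
  'd': [99/125 + 1/125*4/5, 99/125 + 1/125*1/1) = [499/625, 4/5)
  emit 'a', narrow to [99/125, 497/625)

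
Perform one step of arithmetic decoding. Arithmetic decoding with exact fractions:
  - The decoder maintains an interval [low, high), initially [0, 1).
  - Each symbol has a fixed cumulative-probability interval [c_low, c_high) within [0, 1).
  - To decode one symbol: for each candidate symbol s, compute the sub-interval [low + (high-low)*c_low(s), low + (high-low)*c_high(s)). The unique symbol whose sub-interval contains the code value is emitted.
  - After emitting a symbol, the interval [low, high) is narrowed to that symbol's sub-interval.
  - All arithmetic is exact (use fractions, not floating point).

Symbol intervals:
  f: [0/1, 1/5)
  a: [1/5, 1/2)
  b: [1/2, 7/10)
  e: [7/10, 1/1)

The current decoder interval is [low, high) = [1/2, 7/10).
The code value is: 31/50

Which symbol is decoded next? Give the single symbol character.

Interval width = high − low = 7/10 − 1/2 = 1/5
Scaled code = (code − low) / width = (31/50 − 1/2) / 1/5 = 3/5
  f: [0/1, 1/5) 
  a: [1/5, 1/2) 
  b: [1/2, 7/10) ← scaled code falls here ✓
  e: [7/10, 1/1) 

Answer: b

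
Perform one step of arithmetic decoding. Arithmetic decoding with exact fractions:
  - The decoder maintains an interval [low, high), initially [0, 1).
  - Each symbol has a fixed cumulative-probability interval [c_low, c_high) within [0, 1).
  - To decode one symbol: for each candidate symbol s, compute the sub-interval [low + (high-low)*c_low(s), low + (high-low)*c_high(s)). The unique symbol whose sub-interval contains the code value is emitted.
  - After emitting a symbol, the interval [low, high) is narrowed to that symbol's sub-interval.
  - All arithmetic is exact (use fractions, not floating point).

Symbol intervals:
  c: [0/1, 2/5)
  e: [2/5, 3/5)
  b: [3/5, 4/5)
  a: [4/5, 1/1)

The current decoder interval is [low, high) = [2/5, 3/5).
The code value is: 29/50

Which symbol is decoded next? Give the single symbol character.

Answer: a

Derivation:
Interval width = high − low = 3/5 − 2/5 = 1/5
Scaled code = (code − low) / width = (29/50 − 2/5) / 1/5 = 9/10
  c: [0/1, 2/5) 
  e: [2/5, 3/5) 
  b: [3/5, 4/5) 
  a: [4/5, 1/1) ← scaled code falls here ✓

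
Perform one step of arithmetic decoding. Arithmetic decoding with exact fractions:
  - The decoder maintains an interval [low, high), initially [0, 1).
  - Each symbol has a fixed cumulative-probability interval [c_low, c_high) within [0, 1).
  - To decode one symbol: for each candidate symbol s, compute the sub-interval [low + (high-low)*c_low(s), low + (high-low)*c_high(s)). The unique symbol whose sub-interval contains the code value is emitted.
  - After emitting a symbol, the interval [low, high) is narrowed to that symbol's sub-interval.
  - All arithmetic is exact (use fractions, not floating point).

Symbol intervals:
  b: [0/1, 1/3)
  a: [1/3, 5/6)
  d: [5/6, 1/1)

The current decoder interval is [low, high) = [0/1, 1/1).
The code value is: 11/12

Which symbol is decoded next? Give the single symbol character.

Interval width = high − low = 1/1 − 0/1 = 1/1
Scaled code = (code − low) / width = (11/12 − 0/1) / 1/1 = 11/12
  b: [0/1, 1/3) 
  a: [1/3, 5/6) 
  d: [5/6, 1/1) ← scaled code falls here ✓

Answer: d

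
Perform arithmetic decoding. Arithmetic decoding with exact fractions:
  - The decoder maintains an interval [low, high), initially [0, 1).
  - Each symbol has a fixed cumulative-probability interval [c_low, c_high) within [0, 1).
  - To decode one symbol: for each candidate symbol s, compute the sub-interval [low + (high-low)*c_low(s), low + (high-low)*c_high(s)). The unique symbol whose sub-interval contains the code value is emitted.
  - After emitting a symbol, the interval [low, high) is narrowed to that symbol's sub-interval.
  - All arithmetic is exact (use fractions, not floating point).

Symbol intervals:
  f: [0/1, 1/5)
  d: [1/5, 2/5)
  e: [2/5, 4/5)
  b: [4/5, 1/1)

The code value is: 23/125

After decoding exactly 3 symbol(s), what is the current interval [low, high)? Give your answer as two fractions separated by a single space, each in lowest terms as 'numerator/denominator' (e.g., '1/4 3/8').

Step 1: interval [0/1, 1/1), width = 1/1 - 0/1 = 1/1
  'f': [0/1 + 1/1*0/1, 0/1 + 1/1*1/5) = [0/1, 1/5) <- contains code 23/125
  'd': [0/1 + 1/1*1/5, 0/1 + 1/1*2/5) = [1/5, 2/5)
  'e': [0/1 + 1/1*2/5, 0/1 + 1/1*4/5) = [2/5, 4/5)
  'b': [0/1 + 1/1*4/5, 0/1 + 1/1*1/1) = [4/5, 1/1)
  emit 'f', narrow to [0/1, 1/5)
Step 2: interval [0/1, 1/5), width = 1/5 - 0/1 = 1/5
  'f': [0/1 + 1/5*0/1, 0/1 + 1/5*1/5) = [0/1, 1/25)
  'd': [0/1 + 1/5*1/5, 0/1 + 1/5*2/5) = [1/25, 2/25)
  'e': [0/1 + 1/5*2/5, 0/1 + 1/5*4/5) = [2/25, 4/25)
  'b': [0/1 + 1/5*4/5, 0/1 + 1/5*1/1) = [4/25, 1/5) <- contains code 23/125
  emit 'b', narrow to [4/25, 1/5)
Step 3: interval [4/25, 1/5), width = 1/5 - 4/25 = 1/25
  'f': [4/25 + 1/25*0/1, 4/25 + 1/25*1/5) = [4/25, 21/125)
  'd': [4/25 + 1/25*1/5, 4/25 + 1/25*2/5) = [21/125, 22/125)
  'e': [4/25 + 1/25*2/5, 4/25 + 1/25*4/5) = [22/125, 24/125) <- contains code 23/125
  'b': [4/25 + 1/25*4/5, 4/25 + 1/25*1/1) = [24/125, 1/5)
  emit 'e', narrow to [22/125, 24/125)

Answer: 22/125 24/125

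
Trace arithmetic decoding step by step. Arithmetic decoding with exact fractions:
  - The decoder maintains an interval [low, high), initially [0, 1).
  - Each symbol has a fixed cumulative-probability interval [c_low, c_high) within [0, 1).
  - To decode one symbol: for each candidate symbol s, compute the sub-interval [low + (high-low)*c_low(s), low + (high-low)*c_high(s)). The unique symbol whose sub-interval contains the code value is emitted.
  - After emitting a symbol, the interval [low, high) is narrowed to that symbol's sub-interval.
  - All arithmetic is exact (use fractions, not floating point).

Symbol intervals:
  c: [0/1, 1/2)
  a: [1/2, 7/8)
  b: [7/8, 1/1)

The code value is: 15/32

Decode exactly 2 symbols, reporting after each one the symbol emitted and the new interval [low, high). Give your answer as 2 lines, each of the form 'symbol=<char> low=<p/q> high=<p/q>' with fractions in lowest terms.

Step 1: interval [0/1, 1/1), width = 1/1 - 0/1 = 1/1
  'c': [0/1 + 1/1*0/1, 0/1 + 1/1*1/2) = [0/1, 1/2) <- contains code 15/32
  'a': [0/1 + 1/1*1/2, 0/1 + 1/1*7/8) = [1/2, 7/8)
  'b': [0/1 + 1/1*7/8, 0/1 + 1/1*1/1) = [7/8, 1/1)
  emit 'c', narrow to [0/1, 1/2)
Step 2: interval [0/1, 1/2), width = 1/2 - 0/1 = 1/2
  'c': [0/1 + 1/2*0/1, 0/1 + 1/2*1/2) = [0/1, 1/4)
  'a': [0/1 + 1/2*1/2, 0/1 + 1/2*7/8) = [1/4, 7/16)
  'b': [0/1 + 1/2*7/8, 0/1 + 1/2*1/1) = [7/16, 1/2) <- contains code 15/32
  emit 'b', narrow to [7/16, 1/2)

Answer: symbol=c low=0/1 high=1/2
symbol=b low=7/16 high=1/2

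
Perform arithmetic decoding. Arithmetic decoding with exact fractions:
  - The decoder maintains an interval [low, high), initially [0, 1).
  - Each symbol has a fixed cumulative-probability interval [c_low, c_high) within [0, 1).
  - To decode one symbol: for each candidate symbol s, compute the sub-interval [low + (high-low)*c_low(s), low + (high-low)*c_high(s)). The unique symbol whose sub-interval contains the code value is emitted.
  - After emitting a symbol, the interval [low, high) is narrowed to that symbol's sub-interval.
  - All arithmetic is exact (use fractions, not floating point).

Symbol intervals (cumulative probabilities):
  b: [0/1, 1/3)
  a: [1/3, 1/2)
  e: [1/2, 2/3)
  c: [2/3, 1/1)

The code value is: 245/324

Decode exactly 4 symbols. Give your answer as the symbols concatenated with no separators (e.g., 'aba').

Answer: cbca

Derivation:
Step 1: interval [0/1, 1/1), width = 1/1 - 0/1 = 1/1
  'b': [0/1 + 1/1*0/1, 0/1 + 1/1*1/3) = [0/1, 1/3)
  'a': [0/1 + 1/1*1/3, 0/1 + 1/1*1/2) = [1/3, 1/2)
  'e': [0/1 + 1/1*1/2, 0/1 + 1/1*2/3) = [1/2, 2/3)
  'c': [0/1 + 1/1*2/3, 0/1 + 1/1*1/1) = [2/3, 1/1) <- contains code 245/324
  emit 'c', narrow to [2/3, 1/1)
Step 2: interval [2/3, 1/1), width = 1/1 - 2/3 = 1/3
  'b': [2/3 + 1/3*0/1, 2/3 + 1/3*1/3) = [2/3, 7/9) <- contains code 245/324
  'a': [2/3 + 1/3*1/3, 2/3 + 1/3*1/2) = [7/9, 5/6)
  'e': [2/3 + 1/3*1/2, 2/3 + 1/3*2/3) = [5/6, 8/9)
  'c': [2/3 + 1/3*2/3, 2/3 + 1/3*1/1) = [8/9, 1/1)
  emit 'b', narrow to [2/3, 7/9)
Step 3: interval [2/3, 7/9), width = 7/9 - 2/3 = 1/9
  'b': [2/3 + 1/9*0/1, 2/3 + 1/9*1/3) = [2/3, 19/27)
  'a': [2/3 + 1/9*1/3, 2/3 + 1/9*1/2) = [19/27, 13/18)
  'e': [2/3 + 1/9*1/2, 2/3 + 1/9*2/3) = [13/18, 20/27)
  'c': [2/3 + 1/9*2/3, 2/3 + 1/9*1/1) = [20/27, 7/9) <- contains code 245/324
  emit 'c', narrow to [20/27, 7/9)
Step 4: interval [20/27, 7/9), width = 7/9 - 20/27 = 1/27
  'b': [20/27 + 1/27*0/1, 20/27 + 1/27*1/3) = [20/27, 61/81)
  'a': [20/27 + 1/27*1/3, 20/27 + 1/27*1/2) = [61/81, 41/54) <- contains code 245/324
  'e': [20/27 + 1/27*1/2, 20/27 + 1/27*2/3) = [41/54, 62/81)
  'c': [20/27 + 1/27*2/3, 20/27 + 1/27*1/1) = [62/81, 7/9)
  emit 'a', narrow to [61/81, 41/54)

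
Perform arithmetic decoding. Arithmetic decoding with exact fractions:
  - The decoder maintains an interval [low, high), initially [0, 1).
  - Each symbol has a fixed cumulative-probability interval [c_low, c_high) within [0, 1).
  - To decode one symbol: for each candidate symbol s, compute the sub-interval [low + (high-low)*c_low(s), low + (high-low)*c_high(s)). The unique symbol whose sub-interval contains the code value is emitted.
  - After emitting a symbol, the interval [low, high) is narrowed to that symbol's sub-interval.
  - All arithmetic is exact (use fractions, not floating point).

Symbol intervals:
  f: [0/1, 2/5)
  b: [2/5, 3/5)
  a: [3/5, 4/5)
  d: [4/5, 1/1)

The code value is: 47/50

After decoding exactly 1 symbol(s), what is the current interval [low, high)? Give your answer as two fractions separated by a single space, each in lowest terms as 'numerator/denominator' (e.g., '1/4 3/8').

Step 1: interval [0/1, 1/1), width = 1/1 - 0/1 = 1/1
  'f': [0/1 + 1/1*0/1, 0/1 + 1/1*2/5) = [0/1, 2/5)
  'b': [0/1 + 1/1*2/5, 0/1 + 1/1*3/5) = [2/5, 3/5)
  'a': [0/1 + 1/1*3/5, 0/1 + 1/1*4/5) = [3/5, 4/5)
  'd': [0/1 + 1/1*4/5, 0/1 + 1/1*1/1) = [4/5, 1/1) <- contains code 47/50
  emit 'd', narrow to [4/5, 1/1)

Answer: 4/5 1/1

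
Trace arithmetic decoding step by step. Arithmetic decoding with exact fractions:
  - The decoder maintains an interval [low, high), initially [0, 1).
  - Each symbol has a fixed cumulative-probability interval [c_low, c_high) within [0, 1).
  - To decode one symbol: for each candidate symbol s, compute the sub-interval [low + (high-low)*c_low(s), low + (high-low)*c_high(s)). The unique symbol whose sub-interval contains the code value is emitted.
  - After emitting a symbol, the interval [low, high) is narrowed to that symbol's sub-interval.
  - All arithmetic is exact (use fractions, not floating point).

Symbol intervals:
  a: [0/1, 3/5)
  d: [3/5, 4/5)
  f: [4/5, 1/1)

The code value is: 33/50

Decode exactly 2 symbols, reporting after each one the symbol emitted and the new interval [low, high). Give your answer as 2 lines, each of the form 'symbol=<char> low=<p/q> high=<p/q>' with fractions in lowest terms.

Step 1: interval [0/1, 1/1), width = 1/1 - 0/1 = 1/1
  'a': [0/1 + 1/1*0/1, 0/1 + 1/1*3/5) = [0/1, 3/5)
  'd': [0/1 + 1/1*3/5, 0/1 + 1/1*4/5) = [3/5, 4/5) <- contains code 33/50
  'f': [0/1 + 1/1*4/5, 0/1 + 1/1*1/1) = [4/5, 1/1)
  emit 'd', narrow to [3/5, 4/5)
Step 2: interval [3/5, 4/5), width = 4/5 - 3/5 = 1/5
  'a': [3/5 + 1/5*0/1, 3/5 + 1/5*3/5) = [3/5, 18/25) <- contains code 33/50
  'd': [3/5 + 1/5*3/5, 3/5 + 1/5*4/5) = [18/25, 19/25)
  'f': [3/5 + 1/5*4/5, 3/5 + 1/5*1/1) = [19/25, 4/5)
  emit 'a', narrow to [3/5, 18/25)

Answer: symbol=d low=3/5 high=4/5
symbol=a low=3/5 high=18/25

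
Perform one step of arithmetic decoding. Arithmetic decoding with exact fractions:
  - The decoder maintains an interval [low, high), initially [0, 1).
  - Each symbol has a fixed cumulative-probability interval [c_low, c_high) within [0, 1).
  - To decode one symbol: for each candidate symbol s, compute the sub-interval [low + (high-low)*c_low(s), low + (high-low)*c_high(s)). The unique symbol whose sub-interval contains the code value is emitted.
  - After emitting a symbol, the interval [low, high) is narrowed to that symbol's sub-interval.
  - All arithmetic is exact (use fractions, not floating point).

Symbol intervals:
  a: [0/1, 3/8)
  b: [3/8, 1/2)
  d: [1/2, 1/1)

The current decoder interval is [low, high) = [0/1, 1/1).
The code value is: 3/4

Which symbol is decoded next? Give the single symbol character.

Interval width = high − low = 1/1 − 0/1 = 1/1
Scaled code = (code − low) / width = (3/4 − 0/1) / 1/1 = 3/4
  a: [0/1, 3/8) 
  b: [3/8, 1/2) 
  d: [1/2, 1/1) ← scaled code falls here ✓

Answer: d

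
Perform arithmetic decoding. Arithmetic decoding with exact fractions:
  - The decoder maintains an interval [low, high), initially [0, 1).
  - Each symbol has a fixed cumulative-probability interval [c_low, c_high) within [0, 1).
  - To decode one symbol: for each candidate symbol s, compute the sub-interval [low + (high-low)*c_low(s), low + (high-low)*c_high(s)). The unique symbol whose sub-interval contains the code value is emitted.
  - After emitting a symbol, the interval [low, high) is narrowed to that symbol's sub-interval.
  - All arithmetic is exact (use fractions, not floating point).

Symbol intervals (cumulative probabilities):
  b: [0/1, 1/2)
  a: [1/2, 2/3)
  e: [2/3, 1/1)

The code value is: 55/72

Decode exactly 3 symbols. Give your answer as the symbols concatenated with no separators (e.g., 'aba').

Answer: eba

Derivation:
Step 1: interval [0/1, 1/1), width = 1/1 - 0/1 = 1/1
  'b': [0/1 + 1/1*0/1, 0/1 + 1/1*1/2) = [0/1, 1/2)
  'a': [0/1 + 1/1*1/2, 0/1 + 1/1*2/3) = [1/2, 2/3)
  'e': [0/1 + 1/1*2/3, 0/1 + 1/1*1/1) = [2/3, 1/1) <- contains code 55/72
  emit 'e', narrow to [2/3, 1/1)
Step 2: interval [2/3, 1/1), width = 1/1 - 2/3 = 1/3
  'b': [2/3 + 1/3*0/1, 2/3 + 1/3*1/2) = [2/3, 5/6) <- contains code 55/72
  'a': [2/3 + 1/3*1/2, 2/3 + 1/3*2/3) = [5/6, 8/9)
  'e': [2/3 + 1/3*2/3, 2/3 + 1/3*1/1) = [8/9, 1/1)
  emit 'b', narrow to [2/3, 5/6)
Step 3: interval [2/3, 5/6), width = 5/6 - 2/3 = 1/6
  'b': [2/3 + 1/6*0/1, 2/3 + 1/6*1/2) = [2/3, 3/4)
  'a': [2/3 + 1/6*1/2, 2/3 + 1/6*2/3) = [3/4, 7/9) <- contains code 55/72
  'e': [2/3 + 1/6*2/3, 2/3 + 1/6*1/1) = [7/9, 5/6)
  emit 'a', narrow to [3/4, 7/9)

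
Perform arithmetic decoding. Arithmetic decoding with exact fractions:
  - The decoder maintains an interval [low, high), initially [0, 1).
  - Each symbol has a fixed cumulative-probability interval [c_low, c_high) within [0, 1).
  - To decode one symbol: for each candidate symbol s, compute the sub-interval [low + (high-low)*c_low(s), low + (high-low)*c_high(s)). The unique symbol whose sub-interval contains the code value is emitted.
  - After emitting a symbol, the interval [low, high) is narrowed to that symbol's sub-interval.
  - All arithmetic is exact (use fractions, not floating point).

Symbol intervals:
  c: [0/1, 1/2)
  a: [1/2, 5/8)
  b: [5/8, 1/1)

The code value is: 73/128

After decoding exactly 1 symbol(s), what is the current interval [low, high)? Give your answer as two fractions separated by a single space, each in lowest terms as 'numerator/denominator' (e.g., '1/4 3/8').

Answer: 1/2 5/8

Derivation:
Step 1: interval [0/1, 1/1), width = 1/1 - 0/1 = 1/1
  'c': [0/1 + 1/1*0/1, 0/1 + 1/1*1/2) = [0/1, 1/2)
  'a': [0/1 + 1/1*1/2, 0/1 + 1/1*5/8) = [1/2, 5/8) <- contains code 73/128
  'b': [0/1 + 1/1*5/8, 0/1 + 1/1*1/1) = [5/8, 1/1)
  emit 'a', narrow to [1/2, 5/8)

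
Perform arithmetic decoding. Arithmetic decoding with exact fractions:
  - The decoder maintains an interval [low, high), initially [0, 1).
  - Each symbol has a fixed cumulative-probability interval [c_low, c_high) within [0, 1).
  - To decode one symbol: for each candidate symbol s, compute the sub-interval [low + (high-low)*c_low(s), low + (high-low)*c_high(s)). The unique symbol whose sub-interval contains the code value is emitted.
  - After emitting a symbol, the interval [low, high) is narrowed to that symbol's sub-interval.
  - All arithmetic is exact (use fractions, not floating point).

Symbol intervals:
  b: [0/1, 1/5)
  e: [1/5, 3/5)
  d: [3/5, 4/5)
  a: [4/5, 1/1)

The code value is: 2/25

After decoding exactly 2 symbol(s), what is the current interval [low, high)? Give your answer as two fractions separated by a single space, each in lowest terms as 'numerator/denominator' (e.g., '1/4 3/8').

Answer: 1/25 3/25

Derivation:
Step 1: interval [0/1, 1/1), width = 1/1 - 0/1 = 1/1
  'b': [0/1 + 1/1*0/1, 0/1 + 1/1*1/5) = [0/1, 1/5) <- contains code 2/25
  'e': [0/1 + 1/1*1/5, 0/1 + 1/1*3/5) = [1/5, 3/5)
  'd': [0/1 + 1/1*3/5, 0/1 + 1/1*4/5) = [3/5, 4/5)
  'a': [0/1 + 1/1*4/5, 0/1 + 1/1*1/1) = [4/5, 1/1)
  emit 'b', narrow to [0/1, 1/5)
Step 2: interval [0/1, 1/5), width = 1/5 - 0/1 = 1/5
  'b': [0/1 + 1/5*0/1, 0/1 + 1/5*1/5) = [0/1, 1/25)
  'e': [0/1 + 1/5*1/5, 0/1 + 1/5*3/5) = [1/25, 3/25) <- contains code 2/25
  'd': [0/1 + 1/5*3/5, 0/1 + 1/5*4/5) = [3/25, 4/25)
  'a': [0/1 + 1/5*4/5, 0/1 + 1/5*1/1) = [4/25, 1/5)
  emit 'e', narrow to [1/25, 3/25)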